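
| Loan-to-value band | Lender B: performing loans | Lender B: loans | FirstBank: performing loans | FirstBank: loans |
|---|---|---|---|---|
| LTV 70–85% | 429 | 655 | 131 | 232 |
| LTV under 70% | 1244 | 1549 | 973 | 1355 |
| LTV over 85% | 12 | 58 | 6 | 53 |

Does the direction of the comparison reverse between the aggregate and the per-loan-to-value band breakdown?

LTV 70–85%: Lender B 429/655 = 65.5%, FirstBank 131/232 = 56.5% → Lender B
LTV under 70%: Lender B 1244/1549 = 80.3%, FirstBank 973/1355 = 71.8% → Lender B
LTV over 85%: Lender B 12/58 = 20.7%, FirstBank 6/53 = 11.3% → Lender B
Overall: Lender B 1685/2262 = 74.5%, FirstBank 1110/1640 = 67.7% → Lender B
Lender B wins overall and in every loan-to-value group — no reversal.

No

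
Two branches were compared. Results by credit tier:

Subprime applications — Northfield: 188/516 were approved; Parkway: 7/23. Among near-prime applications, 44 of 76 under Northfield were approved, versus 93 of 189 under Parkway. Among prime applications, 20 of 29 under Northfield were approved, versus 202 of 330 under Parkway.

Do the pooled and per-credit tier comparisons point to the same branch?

Subprime: Northfield 188/516 = 36.4%, Parkway 7/23 = 30.4% → Northfield
Near-prime: Northfield 44/76 = 57.9%, Parkway 93/189 = 49.2% → Northfield
Prime: Northfield 20/29 = 69.0%, Parkway 202/330 = 61.2% → Northfield
Overall: Northfield 252/621 = 40.6%, Parkway 302/542 = 55.7% → Parkway
Northfield wins each credit group but Parkway wins overall — the comparison reverses. Northfield's applications skew toward subprime, which has a lower base rate.

No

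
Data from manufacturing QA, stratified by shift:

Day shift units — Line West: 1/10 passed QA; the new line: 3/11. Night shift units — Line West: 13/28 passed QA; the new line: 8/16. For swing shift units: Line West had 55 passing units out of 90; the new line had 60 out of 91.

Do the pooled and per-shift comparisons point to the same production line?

Day shift: Line West 1/10 = 10.0%, the new line 3/11 = 27.3% → the new line
Night shift: Line West 13/28 = 46.4%, the new line 8/16 = 50.0% → the new line
Swing shift: Line West 55/90 = 61.1%, the new line 60/91 = 65.9% → the new line
Overall: Line West 69/128 = 53.9%, the new line 71/118 = 60.2% → the new line
The new line wins overall and in every shift group — no reversal.

Yes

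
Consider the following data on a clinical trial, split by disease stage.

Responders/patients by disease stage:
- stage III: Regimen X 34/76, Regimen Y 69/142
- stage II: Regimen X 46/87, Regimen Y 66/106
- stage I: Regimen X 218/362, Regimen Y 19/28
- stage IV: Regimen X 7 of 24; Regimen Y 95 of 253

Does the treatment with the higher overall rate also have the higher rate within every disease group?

Stage III: Regimen X 34/76 = 44.7%, Regimen Y 69/142 = 48.6% → Regimen Y
Stage II: Regimen X 46/87 = 52.9%, Regimen Y 66/106 = 62.3% → Regimen Y
Stage I: Regimen X 218/362 = 60.2%, Regimen Y 19/28 = 67.9% → Regimen Y
Stage IV: Regimen X 7/24 = 29.2%, Regimen Y 95/253 = 37.5% → Regimen Y
Overall: Regimen X 305/549 = 55.6%, Regimen Y 249/529 = 47.1% → Regimen X
Regimen Y wins each disease group but Regimen X wins overall — the comparison reverses. Regimen Y's patients skew toward stage IV, which has a lower base rate.

No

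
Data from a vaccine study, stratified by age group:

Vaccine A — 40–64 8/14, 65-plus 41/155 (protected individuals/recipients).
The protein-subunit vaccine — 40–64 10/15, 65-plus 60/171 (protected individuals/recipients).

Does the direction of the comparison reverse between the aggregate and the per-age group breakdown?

No

40–64: Vaccine A 8/14 = 57.1%, the protein-subunit vaccine 10/15 = 66.7% → the protein-subunit vaccine
65-plus: Vaccine A 41/155 = 26.5%, the protein-subunit vaccine 60/171 = 35.1% → the protein-subunit vaccine
Overall: Vaccine A 49/169 = 29.0%, the protein-subunit vaccine 70/186 = 37.6% → the protein-subunit vaccine
The protein-subunit vaccine wins overall and in every age group — no reversal.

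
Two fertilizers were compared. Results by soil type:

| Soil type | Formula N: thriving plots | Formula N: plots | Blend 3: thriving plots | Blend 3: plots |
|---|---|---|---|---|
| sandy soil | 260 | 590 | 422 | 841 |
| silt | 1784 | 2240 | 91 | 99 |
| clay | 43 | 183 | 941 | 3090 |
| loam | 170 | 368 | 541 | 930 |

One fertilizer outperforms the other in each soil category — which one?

Sandy soil: Formula N 260/590 = 44.1%, Blend 3 422/841 = 50.2% → Blend 3
Silt: Formula N 1784/2240 = 79.6%, Blend 3 91/99 = 91.9% → Blend 3
Clay: Formula N 43/183 = 23.5%, Blend 3 941/3090 = 30.5% → Blend 3
Loam: Formula N 170/368 = 46.2%, Blend 3 541/930 = 58.2% → Blend 3
Blend 3 has the higher rate in all 4 groups.

Blend 3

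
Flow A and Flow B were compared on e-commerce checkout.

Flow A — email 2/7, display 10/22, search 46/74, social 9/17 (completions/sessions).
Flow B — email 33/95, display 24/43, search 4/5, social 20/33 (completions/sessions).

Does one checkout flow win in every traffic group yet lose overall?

Yes

Email: Flow A 2/7 = 28.6%, Flow B 33/95 = 34.7% → Flow B
Display: Flow A 10/22 = 45.5%, Flow B 24/43 = 55.8% → Flow B
Search: Flow A 46/74 = 62.2%, Flow B 4/5 = 80.0% → Flow B
Social: Flow A 9/17 = 52.9%, Flow B 20/33 = 60.6% → Flow B
Overall: Flow A 67/120 = 55.8%, Flow B 81/176 = 46.0% → Flow A
Flow B wins each traffic group but Flow A wins overall — the comparison reverses. Flow B's sessions skew toward email, which has a lower base rate.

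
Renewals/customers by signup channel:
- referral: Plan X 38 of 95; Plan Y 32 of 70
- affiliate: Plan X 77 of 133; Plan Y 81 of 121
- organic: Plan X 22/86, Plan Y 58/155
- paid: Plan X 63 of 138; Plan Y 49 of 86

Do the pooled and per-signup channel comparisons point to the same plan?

Yes

Referral: Plan X 38/95 = 40.0%, Plan Y 32/70 = 45.7% → Plan Y
Affiliate: Plan X 77/133 = 57.9%, Plan Y 81/121 = 66.9% → Plan Y
Organic: Plan X 22/86 = 25.6%, Plan Y 58/155 = 37.4% → Plan Y
Paid: Plan X 63/138 = 45.7%, Plan Y 49/86 = 57.0% → Plan Y
Overall: Plan X 200/452 = 44.2%, Plan Y 220/432 = 50.9% → Plan Y
Plan Y wins overall and in every signup group — no reversal.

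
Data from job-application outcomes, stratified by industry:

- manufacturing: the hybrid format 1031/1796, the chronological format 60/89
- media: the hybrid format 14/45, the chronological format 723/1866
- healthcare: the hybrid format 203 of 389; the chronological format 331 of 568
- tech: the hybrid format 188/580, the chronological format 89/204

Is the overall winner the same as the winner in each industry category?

No

Manufacturing: the hybrid format 1031/1796 = 57.4%, the chronological format 60/89 = 67.4% → the chronological format
Media: the hybrid format 14/45 = 31.1%, the chronological format 723/1866 = 38.7% → the chronological format
Healthcare: the hybrid format 203/389 = 52.2%, the chronological format 331/568 = 58.3% → the chronological format
Tech: the hybrid format 188/580 = 32.4%, the chronological format 89/204 = 43.6% → the chronological format
Overall: the hybrid format 1436/2810 = 51.1%, the chronological format 1203/2727 = 44.1% → the hybrid format
The chronological format wins each industry group but the hybrid format wins overall — the comparison reverses. The chronological format's applications skew toward media, which has a lower base rate.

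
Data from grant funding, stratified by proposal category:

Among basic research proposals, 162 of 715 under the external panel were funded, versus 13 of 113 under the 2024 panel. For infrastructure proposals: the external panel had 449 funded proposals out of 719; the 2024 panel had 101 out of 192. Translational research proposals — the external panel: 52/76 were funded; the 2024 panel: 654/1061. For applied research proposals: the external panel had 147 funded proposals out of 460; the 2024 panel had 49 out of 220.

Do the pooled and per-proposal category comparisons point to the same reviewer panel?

Basic research: the external panel 162/715 = 22.7%, the 2024 panel 13/113 = 11.5% → the external panel
Infrastructure: the external panel 449/719 = 62.4%, the 2024 panel 101/192 = 52.6% → the external panel
Translational research: the external panel 52/76 = 68.4%, the 2024 panel 654/1061 = 61.6% → the external panel
Applied research: the external panel 147/460 = 32.0%, the 2024 panel 49/220 = 22.3% → the external panel
Overall: the external panel 810/1970 = 41.1%, the 2024 panel 817/1586 = 51.5% → the 2024 panel
The external panel wins each proposal group but the 2024 panel wins overall — the comparison reverses. The external panel's proposals skew toward basic research, which has a lower base rate.

No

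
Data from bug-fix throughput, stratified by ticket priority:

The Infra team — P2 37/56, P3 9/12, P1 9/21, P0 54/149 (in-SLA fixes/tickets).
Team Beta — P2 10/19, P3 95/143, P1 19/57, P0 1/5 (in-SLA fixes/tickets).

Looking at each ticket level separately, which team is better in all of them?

the Infra team

P2: the Infra team 37/56 = 66.1%, Team Beta 10/19 = 52.6% → the Infra team
P3: the Infra team 9/12 = 75.0%, Team Beta 95/143 = 66.4% → the Infra team
P1: the Infra team 9/21 = 42.9%, Team Beta 19/57 = 33.3% → the Infra team
P0: the Infra team 54/149 = 36.2%, Team Beta 1/5 = 20.0% → the Infra team
The Infra team has the higher rate in all 4 groups.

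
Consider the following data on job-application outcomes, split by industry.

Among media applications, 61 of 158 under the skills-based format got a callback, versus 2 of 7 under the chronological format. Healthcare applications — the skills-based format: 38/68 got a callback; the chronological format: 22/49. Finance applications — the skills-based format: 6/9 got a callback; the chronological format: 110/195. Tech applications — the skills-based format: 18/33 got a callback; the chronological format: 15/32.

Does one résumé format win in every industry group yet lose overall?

Yes

Media: the skills-based format 61/158 = 38.6%, the chronological format 2/7 = 28.6% → the skills-based format
Healthcare: the skills-based format 38/68 = 55.9%, the chronological format 22/49 = 44.9% → the skills-based format
Finance: the skills-based format 6/9 = 66.7%, the chronological format 110/195 = 56.4% → the skills-based format
Tech: the skills-based format 18/33 = 54.5%, the chronological format 15/32 = 46.9% → the skills-based format
Overall: the skills-based format 123/268 = 45.9%, the chronological format 149/283 = 52.7% → the chronological format
The skills-based format wins each industry group but the chronological format wins overall — the comparison reverses. The skills-based format's applications skew toward media, which has a lower base rate.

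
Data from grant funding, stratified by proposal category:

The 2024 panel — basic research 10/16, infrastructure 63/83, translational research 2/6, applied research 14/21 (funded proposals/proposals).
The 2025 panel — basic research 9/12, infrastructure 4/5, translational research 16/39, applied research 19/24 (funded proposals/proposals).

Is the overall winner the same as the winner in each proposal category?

Basic research: the 2024 panel 10/16 = 62.5%, the 2025 panel 9/12 = 75.0% → the 2025 panel
Infrastructure: the 2024 panel 63/83 = 75.9%, the 2025 panel 4/5 = 80.0% → the 2025 panel
Translational research: the 2024 panel 2/6 = 33.3%, the 2025 panel 16/39 = 41.0% → the 2025 panel
Applied research: the 2024 panel 14/21 = 66.7%, the 2025 panel 19/24 = 79.2% → the 2025 panel
Overall: the 2024 panel 89/126 = 70.6%, the 2025 panel 48/80 = 60.0% → the 2024 panel
The 2025 panel wins each proposal group but the 2024 panel wins overall — the comparison reverses. The 2025 panel's proposals skew toward translational research, which has a lower base rate.

No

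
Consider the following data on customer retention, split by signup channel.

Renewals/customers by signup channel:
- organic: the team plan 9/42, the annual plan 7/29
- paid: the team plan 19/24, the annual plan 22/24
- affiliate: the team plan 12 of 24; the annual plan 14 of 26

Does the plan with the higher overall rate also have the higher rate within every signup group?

Organic: the team plan 9/42 = 21.4%, the annual plan 7/29 = 24.1% → the annual plan
Paid: the team plan 19/24 = 79.2%, the annual plan 22/24 = 91.7% → the annual plan
Affiliate: the team plan 12/24 = 50.0%, the annual plan 14/26 = 53.8% → the annual plan
Overall: the team plan 40/90 = 44.4%, the annual plan 43/79 = 54.4% → the annual plan
The annual plan wins overall and in every signup group — no reversal.

Yes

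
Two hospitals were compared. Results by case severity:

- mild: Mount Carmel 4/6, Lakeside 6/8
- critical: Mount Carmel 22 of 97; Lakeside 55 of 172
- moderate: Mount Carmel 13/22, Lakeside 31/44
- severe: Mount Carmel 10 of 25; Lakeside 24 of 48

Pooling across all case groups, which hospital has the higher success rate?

Mild: Mount Carmel 4/6 = 66.7%, Lakeside 6/8 = 75.0% → Lakeside
Critical: Mount Carmel 22/97 = 22.7%, Lakeside 55/172 = 32.0% → Lakeside
Moderate: Mount Carmel 13/22 = 59.1%, Lakeside 31/44 = 70.5% → Lakeside
Severe: Mount Carmel 10/25 = 40.0%, Lakeside 24/48 = 50.0% → Lakeside
Overall: Mount Carmel 49/150 = 32.7%, Lakeside 116/272 = 42.6% → Lakeside

Lakeside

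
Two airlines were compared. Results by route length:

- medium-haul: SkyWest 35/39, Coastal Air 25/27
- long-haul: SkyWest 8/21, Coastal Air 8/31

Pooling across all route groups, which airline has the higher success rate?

Medium-haul: SkyWest 35/39 = 89.7%, Coastal Air 25/27 = 92.6% → Coastal Air
Long-haul: SkyWest 8/21 = 38.1%, Coastal Air 8/31 = 25.8% → SkyWest
Overall: SkyWest 43/60 = 71.7%, Coastal Air 33/58 = 56.9% → SkyWest
(Neither sweeps every route group, but SkyWest has the higher pooled rate.)

SkyWest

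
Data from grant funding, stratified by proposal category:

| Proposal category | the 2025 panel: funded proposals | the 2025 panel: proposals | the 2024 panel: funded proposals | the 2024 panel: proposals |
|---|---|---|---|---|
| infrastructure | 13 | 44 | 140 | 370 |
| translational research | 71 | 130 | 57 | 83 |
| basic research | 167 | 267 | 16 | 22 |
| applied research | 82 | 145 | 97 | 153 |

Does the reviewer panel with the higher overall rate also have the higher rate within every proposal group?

Infrastructure: the 2025 panel 13/44 = 29.5%, the 2024 panel 140/370 = 37.8% → the 2024 panel
Translational research: the 2025 panel 71/130 = 54.6%, the 2024 panel 57/83 = 68.7% → the 2024 panel
Basic research: the 2025 panel 167/267 = 62.5%, the 2024 panel 16/22 = 72.7% → the 2024 panel
Applied research: the 2025 panel 82/145 = 56.6%, the 2024 panel 97/153 = 63.4% → the 2024 panel
Overall: the 2025 panel 333/586 = 56.8%, the 2024 panel 310/628 = 49.4% → the 2025 panel
The 2024 panel wins each proposal group but the 2025 panel wins overall — the comparison reverses. The 2024 panel's proposals skew toward infrastructure, which has a lower base rate.

No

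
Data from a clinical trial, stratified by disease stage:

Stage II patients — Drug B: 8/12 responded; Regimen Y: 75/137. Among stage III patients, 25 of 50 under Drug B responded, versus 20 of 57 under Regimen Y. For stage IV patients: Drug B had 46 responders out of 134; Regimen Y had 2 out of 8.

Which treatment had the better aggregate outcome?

Regimen Y

Stage II: Drug B 8/12 = 66.7%, Regimen Y 75/137 = 54.7% → Drug B
Stage III: Drug B 25/50 = 50.0%, Regimen Y 20/57 = 35.1% → Drug B
Stage IV: Drug B 46/134 = 34.3%, Regimen Y 2/8 = 25.0% → Drug B
Overall: Drug B 79/196 = 40.3%, Regimen Y 97/202 = 48.0% → Regimen Y
(Drug B wins every disease group but Regimen Y wins overall — Drug B's patients skew toward the low-rate stage IV group.)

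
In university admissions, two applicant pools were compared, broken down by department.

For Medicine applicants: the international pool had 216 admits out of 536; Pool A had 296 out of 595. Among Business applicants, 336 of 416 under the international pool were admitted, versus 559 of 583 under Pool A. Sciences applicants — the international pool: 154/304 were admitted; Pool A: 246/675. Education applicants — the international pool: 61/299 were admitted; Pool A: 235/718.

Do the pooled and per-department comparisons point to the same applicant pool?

Medicine: the international pool 216/536 = 40.3%, Pool A 296/595 = 49.7% → Pool A
Business: the international pool 336/416 = 80.8%, Pool A 559/583 = 95.9% → Pool A
Sciences: the international pool 154/304 = 50.7%, Pool A 246/675 = 36.4% → the international pool
Education: the international pool 61/299 = 20.4%, Pool A 235/718 = 32.7% → Pool A
Overall: the international pool 767/1555 = 49.3%, Pool A 1336/2571 = 52.0% → Pool A
Neither sweeps: the international pool wins 1 of 4 groups, Pool A wins 3. Pool A wins overall but not every group — no Simpson reversal.

No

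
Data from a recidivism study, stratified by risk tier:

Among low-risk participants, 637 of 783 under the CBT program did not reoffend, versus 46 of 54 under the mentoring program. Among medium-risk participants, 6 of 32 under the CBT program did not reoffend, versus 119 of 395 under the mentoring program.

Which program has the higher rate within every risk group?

Low-risk: the CBT program 637/783 = 81.4%, the mentoring program 46/54 = 85.2% → the mentoring program
Medium-risk: the CBT program 6/32 = 18.8%, the mentoring program 119/395 = 30.1% → the mentoring program
The mentoring program has the higher rate in both groups.

the mentoring program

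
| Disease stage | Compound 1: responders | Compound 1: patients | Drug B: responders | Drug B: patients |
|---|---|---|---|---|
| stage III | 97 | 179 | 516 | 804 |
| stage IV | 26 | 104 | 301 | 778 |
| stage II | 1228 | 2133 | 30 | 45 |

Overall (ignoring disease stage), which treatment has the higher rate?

Compound 1

Stage III: Compound 1 97/179 = 54.2%, Drug B 516/804 = 64.2% → Drug B
Stage IV: Compound 1 26/104 = 25.0%, Drug B 301/778 = 38.7% → Drug B
Stage II: Compound 1 1228/2133 = 57.6%, Drug B 30/45 = 66.7% → Drug B
Overall: Compound 1 1351/2416 = 55.9%, Drug B 847/1627 = 52.1% → Compound 1
(Drug B wins every disease group but Compound 1 wins overall — Drug B's patients skew toward the low-rate stage IV group.)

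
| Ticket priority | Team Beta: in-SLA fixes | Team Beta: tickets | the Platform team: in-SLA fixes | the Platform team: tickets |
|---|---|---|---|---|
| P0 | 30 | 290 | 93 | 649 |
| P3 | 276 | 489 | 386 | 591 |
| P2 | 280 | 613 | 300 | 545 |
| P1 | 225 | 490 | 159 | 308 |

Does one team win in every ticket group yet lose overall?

P0: Team Beta 30/290 = 10.3%, the Platform team 93/649 = 14.3% → the Platform team
P3: Team Beta 276/489 = 56.4%, the Platform team 386/591 = 65.3% → the Platform team
P2: Team Beta 280/613 = 45.7%, the Platform team 300/545 = 55.0% → the Platform team
P1: Team Beta 225/490 = 45.9%, the Platform team 159/308 = 51.6% → the Platform team
Overall: Team Beta 811/1882 = 43.1%, the Platform team 938/2093 = 44.8% → the Platform team
The Platform team wins overall and in every ticket group — no reversal.

No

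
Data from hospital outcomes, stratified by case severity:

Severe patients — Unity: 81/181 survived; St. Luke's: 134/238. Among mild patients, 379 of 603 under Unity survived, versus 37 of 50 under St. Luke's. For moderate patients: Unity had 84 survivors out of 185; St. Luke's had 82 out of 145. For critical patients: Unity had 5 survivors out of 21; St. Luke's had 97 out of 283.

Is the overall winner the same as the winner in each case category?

No

Severe: Unity 81/181 = 44.8%, St. Luke's 134/238 = 56.3% → St. Luke's
Mild: Unity 379/603 = 62.9%, St. Luke's 37/50 = 74.0% → St. Luke's
Moderate: Unity 84/185 = 45.4%, St. Luke's 82/145 = 56.6% → St. Luke's
Critical: Unity 5/21 = 23.8%, St. Luke's 97/283 = 34.3% → St. Luke's
Overall: Unity 549/990 = 55.5%, St. Luke's 350/716 = 48.9% → Unity
St. Luke's wins each case group but Unity wins overall — the comparison reverses. St. Luke's's patients skew toward critical, which has a lower base rate.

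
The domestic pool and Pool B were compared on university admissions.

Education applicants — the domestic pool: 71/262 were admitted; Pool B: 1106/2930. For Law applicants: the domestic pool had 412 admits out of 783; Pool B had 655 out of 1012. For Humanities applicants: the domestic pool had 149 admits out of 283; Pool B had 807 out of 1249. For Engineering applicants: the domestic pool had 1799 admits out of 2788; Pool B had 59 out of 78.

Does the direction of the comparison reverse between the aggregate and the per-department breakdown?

Education: the domestic pool 71/262 = 27.1%, Pool B 1106/2930 = 37.7% → Pool B
Law: the domestic pool 412/783 = 52.6%, Pool B 655/1012 = 64.7% → Pool B
Humanities: the domestic pool 149/283 = 52.7%, Pool B 807/1249 = 64.6% → Pool B
Engineering: the domestic pool 1799/2788 = 64.5%, Pool B 59/78 = 75.6% → Pool B
Overall: the domestic pool 2431/4116 = 59.1%, Pool B 2627/5269 = 49.9% → the domestic pool
Pool B wins each department group but the domestic pool wins overall — the comparison reverses. Pool B's applicants skew toward Education, which has a lower base rate.

Yes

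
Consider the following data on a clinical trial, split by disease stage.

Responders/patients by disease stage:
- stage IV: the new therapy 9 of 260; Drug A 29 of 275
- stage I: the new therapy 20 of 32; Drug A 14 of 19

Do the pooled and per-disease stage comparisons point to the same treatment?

Yes

Stage IV: the new therapy 9/260 = 3.5%, Drug A 29/275 = 10.5% → Drug A
Stage I: the new therapy 20/32 = 62.5%, Drug A 14/19 = 73.7% → Drug A
Overall: the new therapy 29/292 = 9.9%, Drug A 43/294 = 14.6% → Drug A
Drug A wins overall and in every disease group — no reversal.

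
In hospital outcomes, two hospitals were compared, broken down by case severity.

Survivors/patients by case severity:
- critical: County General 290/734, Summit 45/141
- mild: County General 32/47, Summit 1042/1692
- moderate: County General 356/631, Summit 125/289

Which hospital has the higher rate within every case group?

County General

Critical: County General 290/734 = 39.5%, Summit 45/141 = 31.9% → County General
Mild: County General 32/47 = 68.1%, Summit 1042/1692 = 61.6% → County General
Moderate: County General 356/631 = 56.4%, Summit 125/289 = 43.3% → County General
County General has the higher rate in all 3 groups.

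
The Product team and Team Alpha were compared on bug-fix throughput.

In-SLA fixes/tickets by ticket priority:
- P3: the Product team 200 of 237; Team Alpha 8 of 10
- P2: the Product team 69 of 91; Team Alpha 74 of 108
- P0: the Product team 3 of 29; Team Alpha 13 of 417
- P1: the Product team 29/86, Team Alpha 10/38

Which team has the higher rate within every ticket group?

the Product team

P3: the Product team 200/237 = 84.4%, Team Alpha 8/10 = 80.0% → the Product team
P2: the Product team 69/91 = 75.8%, Team Alpha 74/108 = 68.5% → the Product team
P0: the Product team 3/29 = 10.3%, Team Alpha 13/417 = 3.1% → the Product team
P1: the Product team 29/86 = 33.7%, Team Alpha 10/38 = 26.3% → the Product team
The Product team has the higher rate in all 4 groups.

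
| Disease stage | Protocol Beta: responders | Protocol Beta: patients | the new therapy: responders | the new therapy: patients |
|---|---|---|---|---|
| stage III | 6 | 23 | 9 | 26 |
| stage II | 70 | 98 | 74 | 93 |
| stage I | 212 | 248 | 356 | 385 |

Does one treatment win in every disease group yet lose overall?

Stage III: Protocol Beta 6/23 = 26.1%, the new therapy 9/26 = 34.6% → the new therapy
Stage II: Protocol Beta 70/98 = 71.4%, the new therapy 74/93 = 79.6% → the new therapy
Stage I: Protocol Beta 212/248 = 85.5%, the new therapy 356/385 = 92.5% → the new therapy
Overall: Protocol Beta 288/369 = 78.0%, the new therapy 439/504 = 87.1% → the new therapy
The new therapy wins overall and in every disease group — no reversal.

No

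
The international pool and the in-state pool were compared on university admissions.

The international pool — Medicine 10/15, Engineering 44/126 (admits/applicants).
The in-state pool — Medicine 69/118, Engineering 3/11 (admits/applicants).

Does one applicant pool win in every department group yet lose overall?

Medicine: the international pool 10/15 = 66.7%, the in-state pool 69/118 = 58.5% → the international pool
Engineering: the international pool 44/126 = 34.9%, the in-state pool 3/11 = 27.3% → the international pool
Overall: the international pool 54/141 = 38.3%, the in-state pool 72/129 = 55.8% → the in-state pool
The international pool wins each department group but the in-state pool wins overall — the comparison reverses. The international pool's applicants skew toward Engineering, which has a lower base rate.

Yes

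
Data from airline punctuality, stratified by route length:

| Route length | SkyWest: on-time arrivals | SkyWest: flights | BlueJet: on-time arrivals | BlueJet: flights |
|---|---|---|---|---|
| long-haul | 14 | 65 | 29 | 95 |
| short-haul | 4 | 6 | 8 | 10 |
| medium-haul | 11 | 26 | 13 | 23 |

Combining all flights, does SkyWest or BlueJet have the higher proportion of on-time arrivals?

Long-haul: SkyWest 14/65 = 21.5%, BlueJet 29/95 = 30.5% → BlueJet
Short-haul: SkyWest 4/6 = 66.7%, BlueJet 8/10 = 80.0% → BlueJet
Medium-haul: SkyWest 11/26 = 42.3%, BlueJet 13/23 = 56.5% → BlueJet
Overall: SkyWest 29/97 = 29.9%, BlueJet 50/128 = 39.1% → BlueJet

BlueJet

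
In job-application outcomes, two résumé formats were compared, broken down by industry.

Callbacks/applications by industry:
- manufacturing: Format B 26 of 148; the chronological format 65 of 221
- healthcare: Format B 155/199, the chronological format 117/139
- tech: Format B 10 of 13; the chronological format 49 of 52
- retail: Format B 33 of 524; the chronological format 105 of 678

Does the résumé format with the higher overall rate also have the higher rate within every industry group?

Yes

Manufacturing: Format B 26/148 = 17.6%, the chronological format 65/221 = 29.4% → the chronological format
Healthcare: Format B 155/199 = 77.9%, the chronological format 117/139 = 84.2% → the chronological format
Tech: Format B 10/13 = 76.9%, the chronological format 49/52 = 94.2% → the chronological format
Retail: Format B 33/524 = 6.3%, the chronological format 105/678 = 15.5% → the chronological format
Overall: Format B 224/884 = 25.3%, the chronological format 336/1090 = 30.8% → the chronological format
The chronological format wins overall and in every industry group — no reversal.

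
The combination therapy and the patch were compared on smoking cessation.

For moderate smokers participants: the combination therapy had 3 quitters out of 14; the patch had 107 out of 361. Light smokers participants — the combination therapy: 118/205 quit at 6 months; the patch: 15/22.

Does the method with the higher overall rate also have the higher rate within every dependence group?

No

Moderate smokers: the combination therapy 3/14 = 21.4%, the patch 107/361 = 29.6% → the patch
Light smokers: the combination therapy 118/205 = 57.6%, the patch 15/22 = 68.2% → the patch
Overall: the combination therapy 121/219 = 55.3%, the patch 122/383 = 31.9% → the combination therapy
The patch wins each dependence group but the combination therapy wins overall — the comparison reverses. The patch's participants skew toward moderate smokers, which has a lower base rate.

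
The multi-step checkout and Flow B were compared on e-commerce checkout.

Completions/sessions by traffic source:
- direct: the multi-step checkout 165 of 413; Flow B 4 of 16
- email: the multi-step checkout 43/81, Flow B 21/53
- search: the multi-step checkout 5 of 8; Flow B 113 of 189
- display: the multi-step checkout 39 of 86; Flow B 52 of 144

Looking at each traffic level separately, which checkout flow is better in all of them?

the multi-step checkout

Direct: the multi-step checkout 165/413 = 40.0%, Flow B 4/16 = 25.0% → the multi-step checkout
Email: the multi-step checkout 43/81 = 53.1%, Flow B 21/53 = 39.6% → the multi-step checkout
Search: the multi-step checkout 5/8 = 62.5%, Flow B 113/189 = 59.8% → the multi-step checkout
Display: the multi-step checkout 39/86 = 45.3%, Flow B 52/144 = 36.1% → the multi-step checkout
The multi-step checkout has the higher rate in all 4 groups.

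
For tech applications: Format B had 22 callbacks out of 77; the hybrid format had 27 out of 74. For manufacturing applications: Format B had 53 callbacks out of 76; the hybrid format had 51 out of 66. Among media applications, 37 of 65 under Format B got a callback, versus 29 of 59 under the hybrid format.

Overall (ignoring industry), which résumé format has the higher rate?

Tech: Format B 22/77 = 28.6%, the hybrid format 27/74 = 36.5% → the hybrid format
Manufacturing: Format B 53/76 = 69.7%, the hybrid format 51/66 = 77.3% → the hybrid format
Media: Format B 37/65 = 56.9%, the hybrid format 29/59 = 49.2% → Format B
Overall: Format B 112/218 = 51.4%, the hybrid format 107/199 = 53.8% → the hybrid format
(Neither sweeps every industry group, but the hybrid format has the higher pooled rate.)

the hybrid format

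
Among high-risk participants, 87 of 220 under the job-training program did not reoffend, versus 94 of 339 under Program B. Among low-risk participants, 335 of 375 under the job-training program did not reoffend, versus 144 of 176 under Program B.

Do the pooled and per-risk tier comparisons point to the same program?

High-risk: the job-training program 87/220 = 39.5%, Program B 94/339 = 27.7% → the job-training program
Low-risk: the job-training program 335/375 = 89.3%, Program B 144/176 = 81.8% → the job-training program
Overall: the job-training program 422/595 = 70.9%, Program B 238/515 = 46.2% → the job-training program
The job-training program wins overall and in every risk group — no reversal.

Yes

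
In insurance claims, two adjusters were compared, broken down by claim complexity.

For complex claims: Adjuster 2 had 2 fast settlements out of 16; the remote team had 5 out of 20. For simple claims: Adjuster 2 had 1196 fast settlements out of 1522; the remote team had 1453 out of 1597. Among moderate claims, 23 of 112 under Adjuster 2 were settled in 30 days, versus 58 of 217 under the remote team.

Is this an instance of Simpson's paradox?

No

Complex: Adjuster 2 2/16 = 12.5%, the remote team 5/20 = 25.0% → the remote team
Simple: Adjuster 2 1196/1522 = 78.6%, the remote team 1453/1597 = 91.0% → the remote team
Moderate: Adjuster 2 23/112 = 20.5%, the remote team 58/217 = 26.7% → the remote team
Overall: Adjuster 2 1221/1650 = 74.0%, the remote team 1516/1834 = 82.7% → the remote team
The remote team wins overall and in every claim group — no reversal.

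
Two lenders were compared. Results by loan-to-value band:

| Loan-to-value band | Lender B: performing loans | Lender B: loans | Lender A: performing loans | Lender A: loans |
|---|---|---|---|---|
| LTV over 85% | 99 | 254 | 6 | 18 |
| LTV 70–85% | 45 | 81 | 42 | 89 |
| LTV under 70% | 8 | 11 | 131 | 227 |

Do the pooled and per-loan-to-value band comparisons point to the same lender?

No

LTV over 85%: Lender B 99/254 = 39.0%, Lender A 6/18 = 33.3% → Lender B
LTV 70–85%: Lender B 45/81 = 55.6%, Lender A 42/89 = 47.2% → Lender B
LTV under 70%: Lender B 8/11 = 72.7%, Lender A 131/227 = 57.7% → Lender B
Overall: Lender B 152/346 = 43.9%, Lender A 179/334 = 53.6% → Lender A
Lender B wins each loan-to-value group but Lender A wins overall — the comparison reverses. Lender B's loans skew toward LTV over 85%, which has a lower base rate.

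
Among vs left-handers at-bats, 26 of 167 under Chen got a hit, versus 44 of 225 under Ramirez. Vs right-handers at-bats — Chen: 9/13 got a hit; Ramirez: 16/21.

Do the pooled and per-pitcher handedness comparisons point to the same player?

Yes

Vs left-handers: Chen 26/167 = 15.6%, Ramirez 44/225 = 19.6% → Ramirez
Vs right-handers: Chen 9/13 = 69.2%, Ramirez 16/21 = 76.2% → Ramirez
Overall: Chen 35/180 = 19.4%, Ramirez 60/246 = 24.4% → Ramirez
Ramirez wins overall and in every pitcher group — no reversal.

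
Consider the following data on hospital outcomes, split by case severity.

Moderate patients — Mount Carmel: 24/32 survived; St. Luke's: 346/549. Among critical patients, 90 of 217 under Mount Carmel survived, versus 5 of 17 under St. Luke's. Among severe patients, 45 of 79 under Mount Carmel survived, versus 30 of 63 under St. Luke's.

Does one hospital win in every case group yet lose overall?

Yes

Moderate: Mount Carmel 24/32 = 75.0%, St. Luke's 346/549 = 63.0% → Mount Carmel
Critical: Mount Carmel 90/217 = 41.5%, St. Luke's 5/17 = 29.4% → Mount Carmel
Severe: Mount Carmel 45/79 = 57.0%, St. Luke's 30/63 = 47.6% → Mount Carmel
Overall: Mount Carmel 159/328 = 48.5%, St. Luke's 381/629 = 60.6% → St. Luke's
Mount Carmel wins each case group but St. Luke's wins overall — the comparison reverses. Mount Carmel's patients skew toward critical, which has a lower base rate.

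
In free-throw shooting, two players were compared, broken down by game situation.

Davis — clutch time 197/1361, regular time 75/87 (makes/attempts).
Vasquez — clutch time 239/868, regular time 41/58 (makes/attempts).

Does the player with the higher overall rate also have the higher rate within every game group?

Clutch time: Davis 197/1361 = 14.5%, Vasquez 239/868 = 27.5% → Vasquez
Regular time: Davis 75/87 = 86.2%, Vasquez 41/58 = 70.7% → Davis
Overall: Davis 272/1448 = 18.8%, Vasquez 280/926 = 30.2% → Vasquez
Neither sweeps: Davis wins 1 of 2 groups, Vasquez wins 1. Vasquez wins overall but not every group — no Simpson reversal.

No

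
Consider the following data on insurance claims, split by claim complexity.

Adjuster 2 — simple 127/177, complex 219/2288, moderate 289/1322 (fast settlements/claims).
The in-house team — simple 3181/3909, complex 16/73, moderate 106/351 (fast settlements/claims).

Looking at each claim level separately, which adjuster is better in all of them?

Simple: Adjuster 2 127/177 = 71.8%, the in-house team 3181/3909 = 81.4% → the in-house team
Complex: Adjuster 2 219/2288 = 9.6%, the in-house team 16/73 = 21.9% → the in-house team
Moderate: Adjuster 2 289/1322 = 21.9%, the in-house team 106/351 = 30.2% → the in-house team
The in-house team has the higher rate in all 3 groups.

the in-house team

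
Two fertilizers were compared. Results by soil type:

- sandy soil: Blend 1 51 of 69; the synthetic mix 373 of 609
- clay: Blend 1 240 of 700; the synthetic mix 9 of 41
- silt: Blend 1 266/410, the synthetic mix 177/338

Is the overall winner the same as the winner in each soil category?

Sandy soil: Blend 1 51/69 = 73.9%, the synthetic mix 373/609 = 61.2% → Blend 1
Clay: Blend 1 240/700 = 34.3%, the synthetic mix 9/41 = 22.0% → Blend 1
Silt: Blend 1 266/410 = 64.9%, the synthetic mix 177/338 = 52.4% → Blend 1
Overall: Blend 1 557/1179 = 47.2%, the synthetic mix 559/988 = 56.6% → the synthetic mix
Blend 1 wins each soil group but the synthetic mix wins overall — the comparison reverses. Blend 1's plots skew toward clay, which has a lower base rate.

No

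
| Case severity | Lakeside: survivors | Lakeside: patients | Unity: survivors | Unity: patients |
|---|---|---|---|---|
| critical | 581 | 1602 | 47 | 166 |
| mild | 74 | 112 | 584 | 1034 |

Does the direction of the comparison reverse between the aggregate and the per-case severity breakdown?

Critical: Lakeside 581/1602 = 36.3%, Unity 47/166 = 28.3% → Lakeside
Mild: Lakeside 74/112 = 66.1%, Unity 584/1034 = 56.5% → Lakeside
Overall: Lakeside 655/1714 = 38.2%, Unity 631/1200 = 52.6% → Unity
Lakeside wins each case group but Unity wins overall — the comparison reverses. Lakeside's patients skew toward critical, which has a lower base rate.

Yes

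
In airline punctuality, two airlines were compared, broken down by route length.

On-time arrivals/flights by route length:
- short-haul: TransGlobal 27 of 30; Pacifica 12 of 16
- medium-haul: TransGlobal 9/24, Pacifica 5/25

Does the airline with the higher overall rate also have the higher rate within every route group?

Short-haul: TransGlobal 27/30 = 90.0%, Pacifica 12/16 = 75.0% → TransGlobal
Medium-haul: TransGlobal 9/24 = 37.5%, Pacifica 5/25 = 20.0% → TransGlobal
Overall: TransGlobal 36/54 = 66.7%, Pacifica 17/41 = 41.5% → TransGlobal
TransGlobal wins overall and in every route group — no reversal.

Yes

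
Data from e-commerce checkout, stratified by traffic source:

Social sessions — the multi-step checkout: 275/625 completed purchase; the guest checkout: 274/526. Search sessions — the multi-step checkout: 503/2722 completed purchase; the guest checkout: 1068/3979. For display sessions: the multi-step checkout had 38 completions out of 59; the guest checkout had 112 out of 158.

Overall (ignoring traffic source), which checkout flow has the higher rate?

Social: the multi-step checkout 275/625 = 44.0%, the guest checkout 274/526 = 52.1% → the guest checkout
Search: the multi-step checkout 503/2722 = 18.5%, the guest checkout 1068/3979 = 26.8% → the guest checkout
Display: the multi-step checkout 38/59 = 64.4%, the guest checkout 112/158 = 70.9% → the guest checkout
Overall: the multi-step checkout 816/3406 = 24.0%, the guest checkout 1454/4663 = 31.2% → the guest checkout

the guest checkout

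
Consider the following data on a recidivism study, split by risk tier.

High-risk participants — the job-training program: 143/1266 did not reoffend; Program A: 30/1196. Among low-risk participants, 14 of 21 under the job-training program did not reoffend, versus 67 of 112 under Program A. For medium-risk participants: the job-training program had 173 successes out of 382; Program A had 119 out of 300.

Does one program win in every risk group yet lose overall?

High-risk: the job-training program 143/1266 = 11.3%, Program A 30/1196 = 2.5% → the job-training program
Low-risk: the job-training program 14/21 = 66.7%, Program A 67/112 = 59.8% → the job-training program
Medium-risk: the job-training program 173/382 = 45.3%, Program A 119/300 = 39.7% → the job-training program
Overall: the job-training program 330/1669 = 19.8%, Program A 216/1608 = 13.4% → the job-training program
The job-training program wins overall and in every risk group — no reversal.

No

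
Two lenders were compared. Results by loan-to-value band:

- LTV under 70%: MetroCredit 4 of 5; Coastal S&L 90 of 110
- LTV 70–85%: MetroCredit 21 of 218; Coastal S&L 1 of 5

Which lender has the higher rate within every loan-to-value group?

LTV under 70%: MetroCredit 4/5 = 80.0%, Coastal S&L 90/110 = 81.8% → Coastal S&L
LTV 70–85%: MetroCredit 21/218 = 9.6%, Coastal S&L 1/5 = 20.0% → Coastal S&L
Coastal S&L has the higher rate in both groups.

Coastal S&L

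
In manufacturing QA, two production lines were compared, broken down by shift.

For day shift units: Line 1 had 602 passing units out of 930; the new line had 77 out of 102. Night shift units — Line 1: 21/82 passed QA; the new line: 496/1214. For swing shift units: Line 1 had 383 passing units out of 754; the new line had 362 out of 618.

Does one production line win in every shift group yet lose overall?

Day shift: Line 1 602/930 = 64.7%, the new line 77/102 = 75.5% → the new line
Night shift: Line 1 21/82 = 25.6%, the new line 496/1214 = 40.9% → the new line
Swing shift: Line 1 383/754 = 50.8%, the new line 362/618 = 58.6% → the new line
Overall: Line 1 1006/1766 = 57.0%, the new line 935/1934 = 48.3% → Line 1
The new line wins each shift group but Line 1 wins overall — the comparison reverses. The new line's units skew toward night shift, which has a lower base rate.

Yes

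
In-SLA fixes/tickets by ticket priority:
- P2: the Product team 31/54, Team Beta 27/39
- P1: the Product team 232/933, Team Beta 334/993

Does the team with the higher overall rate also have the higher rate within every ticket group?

Yes

P2: the Product team 31/54 = 57.4%, Team Beta 27/39 = 69.2% → Team Beta
P1: the Product team 232/933 = 24.9%, Team Beta 334/993 = 33.6% → Team Beta
Overall: the Product team 263/987 = 26.6%, Team Beta 361/1032 = 35.0% → Team Beta
Team Beta wins overall and in every ticket group — no reversal.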